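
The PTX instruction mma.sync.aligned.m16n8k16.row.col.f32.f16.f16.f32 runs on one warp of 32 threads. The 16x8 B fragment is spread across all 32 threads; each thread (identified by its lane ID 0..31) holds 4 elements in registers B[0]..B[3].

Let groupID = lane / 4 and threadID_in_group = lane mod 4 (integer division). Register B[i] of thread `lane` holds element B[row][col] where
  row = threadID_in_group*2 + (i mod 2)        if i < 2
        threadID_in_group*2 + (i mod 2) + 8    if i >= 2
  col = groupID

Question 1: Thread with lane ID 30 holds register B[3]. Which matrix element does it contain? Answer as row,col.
13,7

lane 30->30/4=7, 30 mod 4=2
i=3  r:2·2+1+8->13  c:7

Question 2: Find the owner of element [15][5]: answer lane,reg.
23,3

c=5→G=5  r=15→rhi=1,T=3,p=1
L=5*4+3=23  i=1*2+1=3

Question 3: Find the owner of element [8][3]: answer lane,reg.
c=3⇒gr=3  r=8⇒Rb=1,th=0,odd=0
L=3*4+0=12  i=1*2+0=2

12,2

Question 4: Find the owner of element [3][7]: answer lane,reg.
c:7=>grp=7  r:3=>rB=0,tig=1,lo=1
L=7*4+1=29  i=0*2+1=1

29,1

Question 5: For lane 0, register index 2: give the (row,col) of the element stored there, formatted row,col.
8,0

L=0->g=0>>2=0, t=0&3=0
[2]->row 0·2+0+8=8  col g=0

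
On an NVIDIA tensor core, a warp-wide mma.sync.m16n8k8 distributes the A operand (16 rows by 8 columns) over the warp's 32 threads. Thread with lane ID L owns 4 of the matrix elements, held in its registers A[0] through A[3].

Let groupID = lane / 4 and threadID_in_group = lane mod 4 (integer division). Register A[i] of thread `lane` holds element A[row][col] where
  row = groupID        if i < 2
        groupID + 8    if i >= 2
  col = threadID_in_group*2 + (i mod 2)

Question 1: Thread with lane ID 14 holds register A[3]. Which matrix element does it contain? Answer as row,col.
lane 14⇒14/4=3, 14 mod 4=2
i=3  r:3+8⇒11  c:2·2+1⇒5

11,5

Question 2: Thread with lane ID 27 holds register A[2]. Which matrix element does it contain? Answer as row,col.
14,6

lane 27=>27/4=6, 27 mod 4=3
i=2  r:6+8=>14  c:2·3+0=>6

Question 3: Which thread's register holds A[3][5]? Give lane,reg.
14,1

r: 3->gid=3,r8=0  c: 5->tid=2,i&1=1
L=3*4+2=14  i=0*2+1=1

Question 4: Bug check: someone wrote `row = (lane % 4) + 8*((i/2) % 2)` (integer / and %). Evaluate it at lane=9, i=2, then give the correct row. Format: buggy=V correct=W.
`(lane % 4) + 8*((i/2) % 2)`[9,2]=>9
lane 9=>9/4=2, 9 mod 4=1
i=2  r:2+8=>10  c:2·1+0=>2
row: 9 vs 10

buggy=9 correct=10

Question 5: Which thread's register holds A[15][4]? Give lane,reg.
r=15->g=7,rb=1  c=4->t=2,b0=0
L=7*4+2=30  i=1*2+0=2

30,2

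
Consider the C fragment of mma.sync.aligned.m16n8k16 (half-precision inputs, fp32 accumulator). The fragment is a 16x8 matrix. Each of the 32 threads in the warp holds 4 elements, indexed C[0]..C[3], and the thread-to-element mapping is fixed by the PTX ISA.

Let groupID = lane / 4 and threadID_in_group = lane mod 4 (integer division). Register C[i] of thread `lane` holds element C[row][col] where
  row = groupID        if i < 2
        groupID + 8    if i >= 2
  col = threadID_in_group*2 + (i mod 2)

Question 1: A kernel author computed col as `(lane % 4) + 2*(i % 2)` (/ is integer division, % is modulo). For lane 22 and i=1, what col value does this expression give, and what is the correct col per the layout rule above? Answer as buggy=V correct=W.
buggy=4 correct=5

`(lane % 4) + 2*(i % 2)`[22,1]->4
lane 22: gid=5 (22/4), tid=2 (22%4)
i=1: r=5+0=5, c=2*2+1=5
col: 4 vs 5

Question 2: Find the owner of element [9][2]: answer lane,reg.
5,2

r=9→G=1,rhi=1  c=2→T=1,p=0
L=1*4+1=5  i=1*2+0=2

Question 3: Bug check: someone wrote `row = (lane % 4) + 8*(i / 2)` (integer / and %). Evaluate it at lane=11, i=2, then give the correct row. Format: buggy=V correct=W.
buggy=11 correct=10

`(lane % 4) + 8*(i / 2)`[11,2]→11
lane 11→11/4=2, 11 mod 4=3
i=2  r:2+8→10  c:2·3+0→6
row: 11 vs 10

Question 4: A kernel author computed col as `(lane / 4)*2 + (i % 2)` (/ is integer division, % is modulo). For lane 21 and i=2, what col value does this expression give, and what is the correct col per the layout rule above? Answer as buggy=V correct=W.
buggy=10 correct=2

`(lane / 4)*2 + (i % 2)`[21,2]=>10
lane 21=>21/4=5, 21 mod 4=1
i=2  r:5+8=>13  c:2·1+0=>2
col: 10 vs 2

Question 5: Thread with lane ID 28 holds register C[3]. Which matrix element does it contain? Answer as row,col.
28: gid=7,tid=0
[3] (7+8,0*2+1) = (15,1)

15,1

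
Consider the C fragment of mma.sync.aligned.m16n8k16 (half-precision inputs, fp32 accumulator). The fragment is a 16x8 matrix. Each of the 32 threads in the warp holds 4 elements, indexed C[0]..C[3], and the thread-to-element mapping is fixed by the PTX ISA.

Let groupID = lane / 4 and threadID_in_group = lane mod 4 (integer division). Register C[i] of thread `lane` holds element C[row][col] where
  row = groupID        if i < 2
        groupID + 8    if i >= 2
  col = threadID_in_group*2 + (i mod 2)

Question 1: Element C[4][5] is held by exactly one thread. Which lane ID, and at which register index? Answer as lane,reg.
r:4=>grp=4,rB=0  c:5=>tig=2,lo=1
L=4*4+2=18  i=0*2+1=1

18,1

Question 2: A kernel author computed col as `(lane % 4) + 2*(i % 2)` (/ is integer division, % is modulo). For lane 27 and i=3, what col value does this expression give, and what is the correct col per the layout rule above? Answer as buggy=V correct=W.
`(lane % 4) + 2*(i % 2)`[27,3]->5
lane 27->27/4=6, 27 mod 4=3
i=3  r:6+8->14  c:2·3+1->7
col: 5 vs 7

buggy=5 correct=7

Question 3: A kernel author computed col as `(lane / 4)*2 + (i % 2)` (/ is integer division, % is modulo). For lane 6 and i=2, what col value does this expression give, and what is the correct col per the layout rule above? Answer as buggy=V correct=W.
`(lane / 4)*2 + (i % 2)`[6,2]->2
lane 6->6/4=1, 6 mod 4=2
i=2  r:1+8->9  c:2·2+0->4
col: 2 vs 4

buggy=2 correct=4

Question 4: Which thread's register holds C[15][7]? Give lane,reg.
r: 15->gid=7,r8=1  c: 7->tid=3,i&1=1
L=7*4+3=31  i=1*2+1=3

31,3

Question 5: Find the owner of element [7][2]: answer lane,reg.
29,0

r=7⇒gr=7,Rb=0  c=2⇒th=1,odd=0
L=7*4+1=29  i=0*2+0=0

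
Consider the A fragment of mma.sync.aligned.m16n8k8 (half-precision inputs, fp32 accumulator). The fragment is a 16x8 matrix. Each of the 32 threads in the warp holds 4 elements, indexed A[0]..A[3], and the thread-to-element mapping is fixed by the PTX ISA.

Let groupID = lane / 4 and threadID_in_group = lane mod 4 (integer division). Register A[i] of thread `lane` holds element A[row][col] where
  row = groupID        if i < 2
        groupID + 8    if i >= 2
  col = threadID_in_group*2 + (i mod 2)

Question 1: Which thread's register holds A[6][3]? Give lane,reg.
25,1

r:6=>grp=6,rB=0  c:3=>tig=1,lo=1
L=6*4+1=25  i=0*2+1=1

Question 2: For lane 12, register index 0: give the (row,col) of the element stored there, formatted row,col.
lane 12: grp=3 (12/4), tig=0 (12%4)
i=0: r=3+0=3, c=0*2+0=0

3,0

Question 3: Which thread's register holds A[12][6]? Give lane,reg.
r: 12->gid=4,r8=1  c: 6->tid=3,i&1=0
L=4*4+3=19  i=1*2+0=2

19,2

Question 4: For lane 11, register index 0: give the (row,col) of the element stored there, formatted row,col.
2,6

11: gid=2,tid=3
[0] (2+0,3*2+0) = (2,6)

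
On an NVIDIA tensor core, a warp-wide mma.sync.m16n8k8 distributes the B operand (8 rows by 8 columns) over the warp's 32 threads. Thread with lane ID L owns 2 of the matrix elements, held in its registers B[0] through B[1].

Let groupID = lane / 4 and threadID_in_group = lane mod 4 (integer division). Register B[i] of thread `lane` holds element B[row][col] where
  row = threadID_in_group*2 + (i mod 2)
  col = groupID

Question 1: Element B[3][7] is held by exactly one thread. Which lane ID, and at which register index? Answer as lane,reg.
29,1

c:7=>grp=7  r:3=>tig=1,lo=1
L=7*4+1=29  i=1=1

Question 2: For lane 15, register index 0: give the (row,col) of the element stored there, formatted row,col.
6,3

lane 15->15/4=3, 15 mod 4=3
i=0  r:2·3+0->6  c:3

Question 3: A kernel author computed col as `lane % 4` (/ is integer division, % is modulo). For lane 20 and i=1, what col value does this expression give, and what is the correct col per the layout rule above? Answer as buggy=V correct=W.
`lane % 4`[20,1]->0
lane 20: g=5 (20/4), t=0 (20%4)
i=1: r=0*2+1=1, c=g=5
col: 0 vs 5

buggy=0 correct=5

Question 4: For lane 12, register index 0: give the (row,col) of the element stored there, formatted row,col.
0,3

lane 12: gid=3 (12/4), tid=0 (12%4)
i=0: r=0*2+0=0, c=gid=3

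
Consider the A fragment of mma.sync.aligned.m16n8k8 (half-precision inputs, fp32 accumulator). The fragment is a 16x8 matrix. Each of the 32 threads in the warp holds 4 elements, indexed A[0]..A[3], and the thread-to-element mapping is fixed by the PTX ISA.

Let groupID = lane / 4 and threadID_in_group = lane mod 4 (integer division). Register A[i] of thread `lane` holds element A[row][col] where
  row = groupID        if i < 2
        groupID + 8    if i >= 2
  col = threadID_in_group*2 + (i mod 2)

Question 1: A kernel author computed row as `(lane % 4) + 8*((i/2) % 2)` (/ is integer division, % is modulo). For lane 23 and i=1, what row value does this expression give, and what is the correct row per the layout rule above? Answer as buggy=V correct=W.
`(lane % 4) + 8*((i/2) % 2)`[23,1]→3
23: G=5,T=3
[1] (5+0,3*2+1) = (5,7)
row: 3 vs 5

buggy=3 correct=5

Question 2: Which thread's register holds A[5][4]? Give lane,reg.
r=5→G=5,rhi=0  c=4→T=2,p=0
L=5*4+2=22  i=0*2+0=0

22,0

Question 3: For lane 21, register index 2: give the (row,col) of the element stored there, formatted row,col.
21: gid=5,tid=1
[2] (5+8,1*2+0) = (13,2)

13,2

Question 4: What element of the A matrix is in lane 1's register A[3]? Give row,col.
8,3

L=1=>grp=1>>2=0, tig=1&3=1
[3]=>row 0+8=8  col 1·2+1=3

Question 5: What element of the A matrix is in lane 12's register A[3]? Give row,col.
L=12->g=12>>2=3, t=12&3=0
[3]->row 3+8=11  col 0·2+1=1

11,1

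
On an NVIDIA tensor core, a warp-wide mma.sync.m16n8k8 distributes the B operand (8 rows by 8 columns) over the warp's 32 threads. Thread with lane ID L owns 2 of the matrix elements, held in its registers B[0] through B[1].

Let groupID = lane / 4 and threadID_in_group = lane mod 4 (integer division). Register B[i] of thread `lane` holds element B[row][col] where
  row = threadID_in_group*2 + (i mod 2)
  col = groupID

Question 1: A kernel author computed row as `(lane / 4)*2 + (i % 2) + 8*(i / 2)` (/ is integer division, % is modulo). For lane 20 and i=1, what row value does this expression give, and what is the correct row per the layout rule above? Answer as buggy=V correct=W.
buggy=11 correct=1

`(lane / 4)*2 + (i % 2) + 8*(i / 2)`[20,1]=>11
20: grp=5,tig=0
[1] (0*2+1,5) = (1,5)
row: 11 vs 1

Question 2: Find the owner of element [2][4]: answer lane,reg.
17,0

c: 4->gid=4  r: 2->tid=1,i&1=0
L=4*4+1=17  i=0=0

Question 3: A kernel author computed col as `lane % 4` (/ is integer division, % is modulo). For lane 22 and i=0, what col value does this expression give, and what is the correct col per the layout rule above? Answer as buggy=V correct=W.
buggy=2 correct=5

`lane % 4`[22,0]⇒2
lane 22: gr=5 (22/4), th=2 (22%4)
i=0: r=2*2+0=4, c=gr=5
col: 2 vs 5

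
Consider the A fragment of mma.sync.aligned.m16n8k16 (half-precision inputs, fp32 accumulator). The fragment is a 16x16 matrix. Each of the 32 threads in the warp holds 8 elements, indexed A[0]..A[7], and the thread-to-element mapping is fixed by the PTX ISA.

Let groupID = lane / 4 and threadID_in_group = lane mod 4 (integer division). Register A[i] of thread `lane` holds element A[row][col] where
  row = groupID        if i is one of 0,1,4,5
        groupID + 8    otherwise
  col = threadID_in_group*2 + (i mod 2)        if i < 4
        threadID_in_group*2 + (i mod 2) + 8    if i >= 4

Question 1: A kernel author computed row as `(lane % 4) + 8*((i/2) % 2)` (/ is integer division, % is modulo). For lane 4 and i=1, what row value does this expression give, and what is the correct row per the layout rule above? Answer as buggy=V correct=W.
`(lane % 4) + 8*((i/2) % 2)`[4,1]=>0
lane 4: grp=1 (4/4), tig=0 (4%4)
i=1: r=1+0=1, c=0*2+1+0=1
row: 0 vs 1

buggy=0 correct=1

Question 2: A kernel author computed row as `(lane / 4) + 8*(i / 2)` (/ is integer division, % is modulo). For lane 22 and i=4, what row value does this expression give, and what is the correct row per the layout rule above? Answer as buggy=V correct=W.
buggy=21 correct=5

`(lane / 4) + 8*(i / 2)`[22,4]⇒21
22: gr=5,th=2
[4] (5+0,2*2+0+8) = (5,12)
row: 21 vs 5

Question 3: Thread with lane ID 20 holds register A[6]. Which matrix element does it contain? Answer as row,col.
lane 20: G=5 (20/4), T=0 (20%4)
i=6: r=5+8=13, c=0*2+0+8=8

13,8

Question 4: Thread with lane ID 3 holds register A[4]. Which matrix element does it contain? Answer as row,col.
L=3=>grp=3>>2=0, tig=3&3=3
[4]=>row 0+0=0  col 3·2+0+8=14

0,14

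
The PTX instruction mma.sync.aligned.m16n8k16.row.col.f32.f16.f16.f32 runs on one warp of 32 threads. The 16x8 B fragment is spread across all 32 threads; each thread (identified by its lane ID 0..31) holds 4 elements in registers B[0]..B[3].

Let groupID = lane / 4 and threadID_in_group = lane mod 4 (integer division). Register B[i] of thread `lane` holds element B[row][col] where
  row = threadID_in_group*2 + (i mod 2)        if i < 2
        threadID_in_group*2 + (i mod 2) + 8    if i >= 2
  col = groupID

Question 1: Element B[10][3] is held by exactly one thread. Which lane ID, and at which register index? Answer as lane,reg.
13,2

c:3=>grp=3  r:10=>rB=1,tig=1,lo=0
L=3*4+1=13  i=1*2+0=2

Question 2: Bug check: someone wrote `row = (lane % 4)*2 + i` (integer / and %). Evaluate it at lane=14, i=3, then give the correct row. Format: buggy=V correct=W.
`(lane % 4)*2 + i`[14,3]->7
14: gid=3,tid=2
[3] (2*2+1+8,3) = (13,3)
row: 7 vs 13

buggy=7 correct=13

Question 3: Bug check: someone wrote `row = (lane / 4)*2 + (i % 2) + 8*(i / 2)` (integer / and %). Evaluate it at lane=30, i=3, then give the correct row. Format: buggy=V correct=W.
buggy=23 correct=13

`(lane / 4)*2 + (i % 2) + 8*(i / 2)`[30,3]->23
lane 30->30/4=7, 30 mod 4=2
i=3  r:2·2+1+8->13  c:7
row: 23 vs 13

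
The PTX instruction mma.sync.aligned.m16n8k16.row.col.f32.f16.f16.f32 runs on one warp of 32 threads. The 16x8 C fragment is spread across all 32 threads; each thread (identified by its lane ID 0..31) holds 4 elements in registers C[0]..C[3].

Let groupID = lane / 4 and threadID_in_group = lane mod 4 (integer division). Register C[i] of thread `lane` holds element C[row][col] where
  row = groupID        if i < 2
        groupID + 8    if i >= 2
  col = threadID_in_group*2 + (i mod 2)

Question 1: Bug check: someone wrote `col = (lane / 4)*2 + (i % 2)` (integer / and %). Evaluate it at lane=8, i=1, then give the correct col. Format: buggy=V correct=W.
`(lane / 4)*2 + (i % 2)`[8,1]=>5
8: grp=2,tig=0
[1] (2+0,0*2+1) = (2,1)
col: 5 vs 1

buggy=5 correct=1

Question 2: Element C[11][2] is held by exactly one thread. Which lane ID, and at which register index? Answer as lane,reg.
r=11⇒gr=3,Rb=1  c=2⇒th=1,odd=0
L=3*4+1=13  i=1*2+0=2

13,2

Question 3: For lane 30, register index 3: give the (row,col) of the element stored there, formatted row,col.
lane 30⇒30/4=7, 30 mod 4=2
i=3  r:7+8⇒15  c:2·2+1⇒5

15,5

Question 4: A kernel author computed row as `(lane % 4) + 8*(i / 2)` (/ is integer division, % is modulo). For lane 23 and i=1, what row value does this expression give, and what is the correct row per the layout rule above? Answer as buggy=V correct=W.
`(lane % 4) + 8*(i / 2)`[23,1]=>3
L=23=>grp=23>>2=5, tig=23&3=3
[1]=>row 5+0=5  col 3·2+1=7
row: 3 vs 5

buggy=3 correct=5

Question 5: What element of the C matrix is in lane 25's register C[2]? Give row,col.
lane 25->25/4=6, 25 mod 4=1
i=2  r:6+8->14  c:2·1+0->2

14,2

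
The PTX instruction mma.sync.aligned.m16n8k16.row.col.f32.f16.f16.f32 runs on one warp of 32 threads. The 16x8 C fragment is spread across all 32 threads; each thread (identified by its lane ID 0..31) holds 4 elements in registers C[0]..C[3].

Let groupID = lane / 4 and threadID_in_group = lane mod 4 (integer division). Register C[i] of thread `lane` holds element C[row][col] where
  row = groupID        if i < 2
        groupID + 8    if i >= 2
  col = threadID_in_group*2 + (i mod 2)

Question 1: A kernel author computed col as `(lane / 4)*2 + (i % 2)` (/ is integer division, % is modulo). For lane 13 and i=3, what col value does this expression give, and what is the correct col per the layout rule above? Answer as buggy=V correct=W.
`(lane / 4)*2 + (i % 2)`[13,3]⇒7
lane 13: gr=3 (13/4), th=1 (13%4)
i=3: r=3+8=11, c=1*2+1=3
col: 7 vs 3

buggy=7 correct=3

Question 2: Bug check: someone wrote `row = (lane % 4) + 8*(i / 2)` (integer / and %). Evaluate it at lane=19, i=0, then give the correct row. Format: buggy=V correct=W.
buggy=3 correct=4

`(lane % 4) + 8*(i / 2)`[19,0]->3
L=19->gid=19>>2=4, tid=19&3=3
[0]->row 4+0=4  col 3·2+0=6
row: 3 vs 4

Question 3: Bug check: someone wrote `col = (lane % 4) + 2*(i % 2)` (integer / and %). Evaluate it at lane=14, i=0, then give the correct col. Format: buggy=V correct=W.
buggy=2 correct=4

`(lane % 4) + 2*(i % 2)`[14,0]->2
lane 14->14/4=3, 14 mod 4=2
i=0  r:3+0->3  c:2·2+0->4
col: 2 vs 4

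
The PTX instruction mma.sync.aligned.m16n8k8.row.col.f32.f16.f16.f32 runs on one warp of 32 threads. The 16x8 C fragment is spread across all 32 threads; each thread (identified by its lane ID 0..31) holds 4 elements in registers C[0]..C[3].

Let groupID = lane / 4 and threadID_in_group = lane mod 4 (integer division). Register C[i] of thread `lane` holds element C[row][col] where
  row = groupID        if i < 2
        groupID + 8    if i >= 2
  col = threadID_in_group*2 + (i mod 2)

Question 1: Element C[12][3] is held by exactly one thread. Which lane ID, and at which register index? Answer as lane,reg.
17,3

r=12→G=4,rhi=1  c=3→T=1,p=1
L=4*4+1=17  i=1*2+1=3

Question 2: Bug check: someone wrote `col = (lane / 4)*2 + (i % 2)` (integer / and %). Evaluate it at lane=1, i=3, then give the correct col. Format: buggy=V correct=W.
`(lane / 4)*2 + (i % 2)`[1,3]⇒1
lane 1: gr=0 (1/4), th=1 (1%4)
i=3: r=0+8=8, c=1*2+1=3
col: 1 vs 3

buggy=1 correct=3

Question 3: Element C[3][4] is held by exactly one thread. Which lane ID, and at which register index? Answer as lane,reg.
14,0

r=3→G=3,rhi=0  c=4→T=2,p=0
L=3*4+2=14  i=0*2+0=0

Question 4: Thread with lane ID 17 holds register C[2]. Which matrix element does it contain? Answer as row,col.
12,2

L=17⇒gr=17>>2=4, th=17&3=1
[2]⇒row 4+8=12  col 1·2+0=2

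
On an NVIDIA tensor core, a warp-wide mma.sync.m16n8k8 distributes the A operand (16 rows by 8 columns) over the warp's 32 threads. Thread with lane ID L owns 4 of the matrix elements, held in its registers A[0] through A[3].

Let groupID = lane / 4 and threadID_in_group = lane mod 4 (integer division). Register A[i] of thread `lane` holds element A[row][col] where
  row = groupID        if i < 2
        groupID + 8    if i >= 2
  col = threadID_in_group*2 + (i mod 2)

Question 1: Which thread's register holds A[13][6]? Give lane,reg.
r:13=>grp=5,rB=1  c:6=>tig=3,lo=0
L=5*4+3=23  i=1*2+0=2

23,2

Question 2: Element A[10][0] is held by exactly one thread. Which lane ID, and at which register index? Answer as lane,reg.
8,2

r=10⇒gr=2,Rb=1  c=0⇒th=0,odd=0
L=2*4+0=8  i=1*2+0=2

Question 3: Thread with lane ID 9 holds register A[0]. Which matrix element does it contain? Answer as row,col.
2,2

lane 9->9/4=2, 9 mod 4=1
i=0  r:2+0->2  c:2·1+0->2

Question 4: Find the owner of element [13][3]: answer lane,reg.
r: 13->gid=5,r8=1  c: 3->tid=1,i&1=1
L=5*4+1=21  i=1*2+1=3

21,3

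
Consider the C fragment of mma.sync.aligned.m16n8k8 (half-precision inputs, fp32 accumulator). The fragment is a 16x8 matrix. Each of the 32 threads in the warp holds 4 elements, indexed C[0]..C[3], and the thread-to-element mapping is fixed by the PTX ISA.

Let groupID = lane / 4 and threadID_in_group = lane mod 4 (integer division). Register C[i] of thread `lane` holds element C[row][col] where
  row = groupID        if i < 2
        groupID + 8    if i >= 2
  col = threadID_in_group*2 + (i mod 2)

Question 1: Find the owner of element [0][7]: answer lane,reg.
r=0→G=0,rhi=0  c=7→T=3,p=1
L=0*4+3=3  i=0*2+1=1

3,1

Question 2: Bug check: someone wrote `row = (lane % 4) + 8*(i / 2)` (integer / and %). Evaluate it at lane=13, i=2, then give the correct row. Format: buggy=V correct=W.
`(lane % 4) + 8*(i / 2)`[13,2]→9
lane 13: G=3 (13/4), T=1 (13%4)
i=2: r=3+8=11, c=1*2+0=2
row: 9 vs 11

buggy=9 correct=11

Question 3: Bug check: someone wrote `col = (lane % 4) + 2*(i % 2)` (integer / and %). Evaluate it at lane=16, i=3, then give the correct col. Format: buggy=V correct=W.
`(lane % 4) + 2*(i % 2)`[16,3]⇒2
lane 16: gr=4 (16/4), th=0 (16%4)
i=3: r=4+8=12, c=0*2+1=1
col: 2 vs 1

buggy=2 correct=1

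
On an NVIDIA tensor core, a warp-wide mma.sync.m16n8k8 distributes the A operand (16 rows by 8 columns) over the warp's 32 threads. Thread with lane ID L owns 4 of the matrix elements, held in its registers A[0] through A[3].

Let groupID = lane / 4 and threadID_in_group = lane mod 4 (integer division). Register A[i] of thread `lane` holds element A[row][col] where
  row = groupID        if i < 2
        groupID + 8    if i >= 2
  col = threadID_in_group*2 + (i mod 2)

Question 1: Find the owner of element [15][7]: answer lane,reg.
31,3

r=15->g=7,rb=1  c=7->t=3,b0=1
L=7*4+3=31  i=1*2+1=3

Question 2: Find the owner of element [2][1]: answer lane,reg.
r=2→G=2,rhi=0  c=1→T=0,p=1
L=2*4+0=8  i=0*2+1=1

8,1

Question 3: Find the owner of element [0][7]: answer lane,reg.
3,1

r=0⇒gr=0,Rb=0  c=7⇒th=3,odd=1
L=0*4+3=3  i=0*2+1=1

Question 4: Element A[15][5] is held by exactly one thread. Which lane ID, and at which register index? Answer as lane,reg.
r: 15->gid=7,r8=1  c: 5->tid=2,i&1=1
L=7*4+2=30  i=1*2+1=3

30,3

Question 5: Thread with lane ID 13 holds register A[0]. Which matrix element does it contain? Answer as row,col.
L=13->g=13>>2=3, t=13&3=1
[0]->row 3+0=3  col 1·2+0=2

3,2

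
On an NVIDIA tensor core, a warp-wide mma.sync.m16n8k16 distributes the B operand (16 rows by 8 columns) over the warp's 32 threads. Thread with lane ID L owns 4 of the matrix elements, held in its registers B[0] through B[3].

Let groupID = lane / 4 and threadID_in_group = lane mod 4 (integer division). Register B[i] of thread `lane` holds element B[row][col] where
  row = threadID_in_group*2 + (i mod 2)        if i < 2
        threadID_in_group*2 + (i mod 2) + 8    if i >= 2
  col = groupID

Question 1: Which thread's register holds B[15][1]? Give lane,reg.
7,3

c=1→G=1  r=15→rhi=1,T=3,p=1
L=1*4+3=7  i=1*2+1=3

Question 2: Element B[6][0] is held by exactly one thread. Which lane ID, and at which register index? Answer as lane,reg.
c=0→G=0  r=6→rhi=0,T=3,p=0
L=0*4+3=3  i=0*2+0=0

3,0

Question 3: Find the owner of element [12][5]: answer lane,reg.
c:5=>grp=5  r:12=>rB=1,tig=2,lo=0
L=5*4+2=22  i=1*2+0=2

22,2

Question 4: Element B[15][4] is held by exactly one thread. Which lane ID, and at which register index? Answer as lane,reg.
19,3

c=4→G=4  r=15→rhi=1,T=3,p=1
L=4*4+3=19  i=1*2+1=3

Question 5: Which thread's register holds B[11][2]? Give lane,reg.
9,3

c: 2->gid=2  r: 11->r8=1,tid=1,i&1=1
L=2*4+1=9  i=1*2+1=3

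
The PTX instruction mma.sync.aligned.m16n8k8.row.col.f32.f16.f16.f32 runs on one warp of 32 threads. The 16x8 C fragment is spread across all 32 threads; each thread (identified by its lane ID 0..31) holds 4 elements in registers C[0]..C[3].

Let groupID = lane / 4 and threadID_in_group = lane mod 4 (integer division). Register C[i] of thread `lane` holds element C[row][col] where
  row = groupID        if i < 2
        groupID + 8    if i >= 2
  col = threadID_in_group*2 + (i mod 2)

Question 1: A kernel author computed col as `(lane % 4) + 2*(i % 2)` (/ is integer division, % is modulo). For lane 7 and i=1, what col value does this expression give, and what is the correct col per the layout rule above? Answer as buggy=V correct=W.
`(lane % 4) + 2*(i % 2)`[7,1]->5
lane 7: g=1 (7/4), t=3 (7%4)
i=1: r=1+0=1, c=3*2+1=7
col: 5 vs 7

buggy=5 correct=7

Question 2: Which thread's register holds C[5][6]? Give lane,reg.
23,0

r:5=>grp=5,rB=0  c:6=>tig=3,lo=0
L=5*4+3=23  i=0*2+0=0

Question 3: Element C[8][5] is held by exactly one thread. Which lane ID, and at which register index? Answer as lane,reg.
r=8->g=0,rb=1  c=5->t=2,b0=1
L=0*4+2=2  i=1*2+1=3

2,3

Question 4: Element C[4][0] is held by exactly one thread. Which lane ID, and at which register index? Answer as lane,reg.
r: 4->gid=4,r8=0  c: 0->tid=0,i&1=0
L=4*4+0=16  i=0*2+0=0

16,0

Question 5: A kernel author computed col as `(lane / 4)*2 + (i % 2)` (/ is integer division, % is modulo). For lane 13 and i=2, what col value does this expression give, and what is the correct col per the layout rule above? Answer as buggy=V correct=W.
`(lane / 4)*2 + (i % 2)`[13,2]→6
lane 13→13/4=3, 13 mod 4=1
i=2  r:3+8→11  c:2·1+0→2
col: 6 vs 2

buggy=6 correct=2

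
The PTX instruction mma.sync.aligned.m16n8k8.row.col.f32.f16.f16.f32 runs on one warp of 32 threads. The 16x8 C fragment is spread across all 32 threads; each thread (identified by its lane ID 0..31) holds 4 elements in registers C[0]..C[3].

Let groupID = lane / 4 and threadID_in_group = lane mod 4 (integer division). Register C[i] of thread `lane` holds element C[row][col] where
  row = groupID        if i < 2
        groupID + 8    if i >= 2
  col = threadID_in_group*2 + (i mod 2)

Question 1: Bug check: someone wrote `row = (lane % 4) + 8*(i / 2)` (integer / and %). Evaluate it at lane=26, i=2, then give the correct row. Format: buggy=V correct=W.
buggy=10 correct=14

`(lane % 4) + 8*(i / 2)`[26,2]->10
lane 26->26/4=6, 26 mod 4=2
i=2  r:6+8->14  c:2·2+0->4
row: 10 vs 14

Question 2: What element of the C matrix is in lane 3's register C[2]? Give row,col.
8,6

lane 3=>3/4=0, 3 mod 4=3
i=2  r:0+8=>8  c:2·3+0=>6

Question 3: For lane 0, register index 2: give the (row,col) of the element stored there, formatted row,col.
8,0

L=0=>grp=0>>2=0, tig=0&3=0
[2]=>row 0+8=8  col 0·2+0=0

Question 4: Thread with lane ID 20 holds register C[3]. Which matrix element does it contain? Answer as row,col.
13,1

lane 20=>20/4=5, 20 mod 4=0
i=3  r:5+8=>13  c:2·0+1=>1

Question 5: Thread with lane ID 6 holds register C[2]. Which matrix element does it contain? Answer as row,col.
9,4

L=6=>grp=6>>2=1, tig=6&3=2
[2]=>row 1+8=9  col 2·2+0=4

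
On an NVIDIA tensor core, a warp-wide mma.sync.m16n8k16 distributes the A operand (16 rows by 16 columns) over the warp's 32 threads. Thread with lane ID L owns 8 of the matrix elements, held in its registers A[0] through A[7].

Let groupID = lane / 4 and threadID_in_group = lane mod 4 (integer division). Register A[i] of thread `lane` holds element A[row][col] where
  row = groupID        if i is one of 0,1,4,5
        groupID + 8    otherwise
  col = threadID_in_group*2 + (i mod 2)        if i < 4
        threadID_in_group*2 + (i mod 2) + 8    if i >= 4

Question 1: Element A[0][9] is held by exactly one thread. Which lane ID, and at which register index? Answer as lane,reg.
r: 0->gid=0,r8=0  c: 9->c8=1,tid=0,i&1=1
L=0*4+0=0  i=1*4+0*2+1=5

0,5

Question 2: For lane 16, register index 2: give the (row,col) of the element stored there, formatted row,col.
lane 16: gr=4 (16/4), th=0 (16%4)
i=2: r=4+8=12, c=0*2+0+0=0

12,0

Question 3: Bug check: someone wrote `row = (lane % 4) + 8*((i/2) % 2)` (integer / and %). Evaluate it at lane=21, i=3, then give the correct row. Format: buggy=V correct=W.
`(lane % 4) + 8*((i/2) % 2)`[21,3]⇒9
21: gr=5,th=1
[3] (5+8,1*2+1+0) = (13,3)
row: 9 vs 13

buggy=9 correct=13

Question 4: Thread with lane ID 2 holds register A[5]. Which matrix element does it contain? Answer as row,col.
0,13

lane 2: gr=0 (2/4), th=2 (2%4)
i=5: r=0+0=0, c=2*2+1+8=13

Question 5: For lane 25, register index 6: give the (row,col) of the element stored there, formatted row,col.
14,10

lane 25: g=6 (25/4), t=1 (25%4)
i=6: r=6+8=14, c=1*2+0+8=10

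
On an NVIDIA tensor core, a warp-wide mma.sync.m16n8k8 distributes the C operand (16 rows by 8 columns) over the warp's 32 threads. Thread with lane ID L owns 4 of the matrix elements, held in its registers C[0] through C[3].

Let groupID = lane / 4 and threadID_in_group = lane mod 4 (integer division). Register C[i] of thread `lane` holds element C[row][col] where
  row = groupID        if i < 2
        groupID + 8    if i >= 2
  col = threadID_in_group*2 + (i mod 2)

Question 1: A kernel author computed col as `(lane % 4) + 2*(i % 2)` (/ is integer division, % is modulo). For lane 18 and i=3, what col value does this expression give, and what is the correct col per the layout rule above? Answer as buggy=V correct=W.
`(lane % 4) + 2*(i % 2)`[18,3]=>4
lane 18: grp=4 (18/4), tig=2 (18%4)
i=3: r=4+8=12, c=2*2+1=5
col: 4 vs 5

buggy=4 correct=5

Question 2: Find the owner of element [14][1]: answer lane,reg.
24,3

r:14=>grp=6,rB=1  c:1=>tig=0,lo=1
L=6*4+0=24  i=1*2+1=3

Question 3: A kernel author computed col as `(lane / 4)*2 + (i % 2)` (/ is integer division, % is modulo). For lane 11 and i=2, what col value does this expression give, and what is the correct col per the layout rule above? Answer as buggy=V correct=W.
`(lane / 4)*2 + (i % 2)`[11,2]->4
L=11->gid=11>>2=2, tid=11&3=3
[2]->row 2+8=10  col 3·2+0=6
col: 4 vs 6

buggy=4 correct=6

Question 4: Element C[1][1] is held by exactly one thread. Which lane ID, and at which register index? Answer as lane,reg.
4,1

r=1⇒gr=1,Rb=0  c=1⇒th=0,odd=1
L=1*4+0=4  i=0*2+1=1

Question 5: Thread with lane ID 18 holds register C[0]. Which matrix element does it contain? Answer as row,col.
lane 18→18/4=4, 18 mod 4=2
i=0  r:4+0→4  c:2·2+0→4

4,4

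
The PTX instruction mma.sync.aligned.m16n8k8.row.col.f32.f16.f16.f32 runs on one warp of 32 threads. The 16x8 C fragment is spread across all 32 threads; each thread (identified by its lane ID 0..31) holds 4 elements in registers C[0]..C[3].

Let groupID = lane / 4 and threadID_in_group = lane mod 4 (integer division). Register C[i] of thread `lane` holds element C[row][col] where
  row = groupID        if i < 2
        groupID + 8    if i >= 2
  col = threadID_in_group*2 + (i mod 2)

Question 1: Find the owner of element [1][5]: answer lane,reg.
6,1

r=1->g=1,rb=0  c=5->t=2,b0=1
L=1*4+2=6  i=0*2+1=1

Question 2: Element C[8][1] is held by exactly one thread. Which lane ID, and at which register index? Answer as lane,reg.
0,3

r=8⇒gr=0,Rb=1  c=1⇒th=0,odd=1
L=0*4+0=0  i=1*2+1=3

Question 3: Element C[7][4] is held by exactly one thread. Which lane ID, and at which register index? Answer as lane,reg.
30,0

r=7→G=7,rhi=0  c=4→T=2,p=0
L=7*4+2=30  i=0*2+0=0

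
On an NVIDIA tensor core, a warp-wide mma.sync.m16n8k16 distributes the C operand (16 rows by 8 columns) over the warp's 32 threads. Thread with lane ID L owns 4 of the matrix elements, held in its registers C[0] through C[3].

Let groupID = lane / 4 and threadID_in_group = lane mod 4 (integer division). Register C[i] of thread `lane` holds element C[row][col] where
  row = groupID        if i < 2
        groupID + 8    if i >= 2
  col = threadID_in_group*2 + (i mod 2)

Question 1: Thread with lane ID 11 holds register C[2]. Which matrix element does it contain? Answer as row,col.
lane 11: gr=2 (11/4), th=3 (11%4)
i=2: r=2+8=10, c=3*2+0=6

10,6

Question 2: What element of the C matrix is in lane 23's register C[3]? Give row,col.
13,7

lane 23: grp=5 (23/4), tig=3 (23%4)
i=3: r=5+8=13, c=3*2+1=7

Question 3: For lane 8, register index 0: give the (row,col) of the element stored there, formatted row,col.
lane 8: gid=2 (8/4), tid=0 (8%4)
i=0: r=2+0=2, c=0*2+0=0

2,0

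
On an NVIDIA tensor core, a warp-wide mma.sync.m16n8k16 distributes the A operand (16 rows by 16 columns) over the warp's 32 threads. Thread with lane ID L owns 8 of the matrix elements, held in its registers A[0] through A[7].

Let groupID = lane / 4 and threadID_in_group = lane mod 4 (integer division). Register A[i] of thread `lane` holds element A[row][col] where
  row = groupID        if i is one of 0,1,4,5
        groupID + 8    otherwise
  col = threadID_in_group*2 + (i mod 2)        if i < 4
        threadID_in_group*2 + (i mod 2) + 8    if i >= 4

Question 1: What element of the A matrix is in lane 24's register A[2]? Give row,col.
lane 24: gr=6 (24/4), th=0 (24%4)
i=2: r=6+8=14, c=0*2+0+0=0

14,0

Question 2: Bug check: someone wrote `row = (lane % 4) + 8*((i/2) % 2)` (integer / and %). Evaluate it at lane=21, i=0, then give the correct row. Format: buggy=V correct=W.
buggy=1 correct=5

`(lane % 4) + 8*((i/2) % 2)`[21,0]⇒1
L=21⇒gr=21>>2=5, th=21&3=1
[0]⇒row 5+0=5  col 1·2+0+0=2
row: 1 vs 5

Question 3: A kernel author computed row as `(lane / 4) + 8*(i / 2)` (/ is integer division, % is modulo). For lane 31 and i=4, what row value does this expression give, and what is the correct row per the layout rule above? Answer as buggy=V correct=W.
buggy=23 correct=7

`(lane / 4) + 8*(i / 2)`[31,4]->23
31: g=7,t=3
[4] (7+0,3*2+0+8) = (7,14)
row: 23 vs 7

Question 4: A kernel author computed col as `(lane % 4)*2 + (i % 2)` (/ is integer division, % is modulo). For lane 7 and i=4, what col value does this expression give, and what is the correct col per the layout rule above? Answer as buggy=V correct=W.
buggy=6 correct=14

`(lane % 4)*2 + (i % 2)`[7,4]→6
L=7→G=7>>2=1, T=7&3=3
[4]→row 1+0=1  col 3·2+0+8=14
col: 6 vs 14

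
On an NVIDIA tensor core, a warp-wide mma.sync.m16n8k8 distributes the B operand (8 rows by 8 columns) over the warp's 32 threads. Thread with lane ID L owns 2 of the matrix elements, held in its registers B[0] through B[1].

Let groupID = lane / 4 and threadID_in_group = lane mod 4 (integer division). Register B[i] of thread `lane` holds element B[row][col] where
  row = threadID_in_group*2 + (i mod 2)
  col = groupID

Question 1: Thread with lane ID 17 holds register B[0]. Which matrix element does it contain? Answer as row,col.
2,4

17: gid=4,tid=1
[0] (1*2+0,4) = (2,4)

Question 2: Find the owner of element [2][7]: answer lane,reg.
c=7->g=7  r=2->t=1,b0=0
L=7*4+1=29  i=0=0

29,0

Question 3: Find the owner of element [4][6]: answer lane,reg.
26,0

c: 6->gid=6  r: 4->tid=2,i&1=0
L=6*4+2=26  i=0=0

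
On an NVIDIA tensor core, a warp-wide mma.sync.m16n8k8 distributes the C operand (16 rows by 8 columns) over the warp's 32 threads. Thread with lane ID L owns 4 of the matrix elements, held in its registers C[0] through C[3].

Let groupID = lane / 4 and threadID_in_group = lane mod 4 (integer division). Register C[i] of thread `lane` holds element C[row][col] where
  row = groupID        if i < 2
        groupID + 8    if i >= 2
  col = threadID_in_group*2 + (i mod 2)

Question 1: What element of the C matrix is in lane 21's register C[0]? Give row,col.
lane 21->21/4=5, 21 mod 4=1
i=0  r:5+0->5  c:2·1+0->2

5,2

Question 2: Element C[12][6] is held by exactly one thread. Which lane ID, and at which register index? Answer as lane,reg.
19,2

r=12->g=4,rb=1  c=6->t=3,b0=0
L=4*4+3=19  i=1*2+0=2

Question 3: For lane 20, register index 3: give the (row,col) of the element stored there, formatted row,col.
lane 20: gr=5 (20/4), th=0 (20%4)
i=3: r=5+8=13, c=0*2+1=1

13,1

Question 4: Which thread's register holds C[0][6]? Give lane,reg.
3,0

r=0→G=0,rhi=0  c=6→T=3,p=0
L=0*4+3=3  i=0*2+0=0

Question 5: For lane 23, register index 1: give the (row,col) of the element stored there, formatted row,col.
lane 23: grp=5 (23/4), tig=3 (23%4)
i=1: r=5+0=5, c=3*2+1=7

5,7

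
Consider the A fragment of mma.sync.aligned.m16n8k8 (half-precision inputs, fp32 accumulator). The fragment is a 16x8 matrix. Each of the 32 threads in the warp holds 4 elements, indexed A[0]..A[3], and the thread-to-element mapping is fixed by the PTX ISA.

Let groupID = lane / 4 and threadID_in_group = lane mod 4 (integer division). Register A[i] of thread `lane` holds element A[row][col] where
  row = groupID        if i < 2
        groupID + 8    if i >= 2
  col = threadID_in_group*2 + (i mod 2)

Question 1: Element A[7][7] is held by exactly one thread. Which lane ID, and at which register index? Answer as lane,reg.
r=7→G=7,rhi=0  c=7→T=3,p=1
L=7*4+3=31  i=0*2+1=1

31,1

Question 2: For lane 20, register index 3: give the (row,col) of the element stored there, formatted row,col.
lane 20→20/4=5, 20 mod 4=0
i=3  r:5+8→13  c:2·0+1→1

13,1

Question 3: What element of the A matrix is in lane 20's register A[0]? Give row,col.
lane 20=>20/4=5, 20 mod 4=0
i=0  r:5+0=>5  c:2·0+0=>0

5,0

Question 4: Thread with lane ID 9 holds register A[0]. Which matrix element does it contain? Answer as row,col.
lane 9: G=2 (9/4), T=1 (9%4)
i=0: r=2+0=2, c=1*2+0=2

2,2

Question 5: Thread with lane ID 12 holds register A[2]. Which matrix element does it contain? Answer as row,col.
lane 12: gr=3 (12/4), th=0 (12%4)
i=2: r=3+8=11, c=0*2+0=0

11,0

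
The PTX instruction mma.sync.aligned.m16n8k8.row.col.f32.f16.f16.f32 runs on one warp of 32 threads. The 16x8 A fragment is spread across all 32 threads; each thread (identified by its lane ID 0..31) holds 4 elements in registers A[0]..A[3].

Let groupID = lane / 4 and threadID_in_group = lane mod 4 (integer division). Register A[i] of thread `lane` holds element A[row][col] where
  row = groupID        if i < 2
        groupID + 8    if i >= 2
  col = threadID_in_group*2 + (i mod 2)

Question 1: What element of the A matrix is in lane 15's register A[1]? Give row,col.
3,7

L=15->gid=15>>2=3, tid=15&3=3
[1]->row 3+0=3  col 3·2+1=7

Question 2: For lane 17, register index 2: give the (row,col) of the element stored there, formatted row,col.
12,2

lane 17: G=4 (17/4), T=1 (17%4)
i=2: r=4+8=12, c=1*2+0=2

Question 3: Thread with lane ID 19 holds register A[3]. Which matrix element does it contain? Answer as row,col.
12,7

L=19→G=19>>2=4, T=19&3=3
[3]→row 4+8=12  col 3·2+1=7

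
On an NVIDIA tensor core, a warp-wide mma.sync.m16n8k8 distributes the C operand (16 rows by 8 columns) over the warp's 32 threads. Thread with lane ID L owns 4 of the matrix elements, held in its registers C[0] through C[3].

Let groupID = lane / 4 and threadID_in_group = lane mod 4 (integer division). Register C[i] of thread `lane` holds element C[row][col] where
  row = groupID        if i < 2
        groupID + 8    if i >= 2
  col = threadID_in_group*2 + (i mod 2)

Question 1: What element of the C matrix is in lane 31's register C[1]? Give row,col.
7,7

lane 31⇒31/4=7, 31 mod 4=3
i=1  r:7+0⇒7  c:2·3+1⇒7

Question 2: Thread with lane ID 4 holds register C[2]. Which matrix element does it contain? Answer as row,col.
9,0

L=4=>grp=4>>2=1, tig=4&3=0
[2]=>row 1+8=9  col 0·2+0=0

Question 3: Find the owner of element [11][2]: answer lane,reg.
13,2

r=11→G=3,rhi=1  c=2→T=1,p=0
L=3*4+1=13  i=1*2+0=2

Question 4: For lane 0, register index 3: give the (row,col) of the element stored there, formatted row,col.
8,1

lane 0->0/4=0, 0 mod 4=0
i=3  r:0+8->8  c:2·0+1->1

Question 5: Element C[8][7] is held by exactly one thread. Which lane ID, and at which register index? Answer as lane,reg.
r=8⇒gr=0,Rb=1  c=7⇒th=3,odd=1
L=0*4+3=3  i=1*2+1=3

3,3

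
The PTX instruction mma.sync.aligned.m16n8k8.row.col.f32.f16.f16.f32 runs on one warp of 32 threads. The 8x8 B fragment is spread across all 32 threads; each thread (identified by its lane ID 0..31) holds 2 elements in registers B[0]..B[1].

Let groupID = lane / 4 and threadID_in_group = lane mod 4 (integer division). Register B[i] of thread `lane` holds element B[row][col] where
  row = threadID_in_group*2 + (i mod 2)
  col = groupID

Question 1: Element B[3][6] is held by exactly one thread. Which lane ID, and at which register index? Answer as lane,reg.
c=6->g=6  r=3->t=1,b0=1
L=6*4+1=25  i=1=1

25,1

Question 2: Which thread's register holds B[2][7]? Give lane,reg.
c:7=>grp=7  r:2=>tig=1,lo=0
L=7*4+1=29  i=0=0

29,0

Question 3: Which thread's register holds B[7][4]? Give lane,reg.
19,1

c=4->g=4  r=7->t=3,b0=1
L=4*4+3=19  i=1=1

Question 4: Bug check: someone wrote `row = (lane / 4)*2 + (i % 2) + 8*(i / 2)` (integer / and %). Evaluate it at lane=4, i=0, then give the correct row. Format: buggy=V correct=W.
buggy=2 correct=0

`(lane / 4)*2 + (i % 2) + 8*(i / 2)`[4,0]->2
4: g=1,t=0
[0] (0*2+0,1) = (0,1)
row: 2 vs 0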